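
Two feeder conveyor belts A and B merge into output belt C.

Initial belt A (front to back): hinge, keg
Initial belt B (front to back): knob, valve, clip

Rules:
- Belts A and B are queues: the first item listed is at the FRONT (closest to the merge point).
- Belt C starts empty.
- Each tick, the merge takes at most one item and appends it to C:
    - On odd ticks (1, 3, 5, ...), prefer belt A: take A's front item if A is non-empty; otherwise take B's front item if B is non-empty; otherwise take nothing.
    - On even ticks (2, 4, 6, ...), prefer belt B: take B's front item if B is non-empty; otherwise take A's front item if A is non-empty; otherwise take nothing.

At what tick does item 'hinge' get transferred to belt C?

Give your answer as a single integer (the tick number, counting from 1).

Tick 1: prefer A, take hinge from A; A=[keg] B=[knob,valve,clip] C=[hinge]

Answer: 1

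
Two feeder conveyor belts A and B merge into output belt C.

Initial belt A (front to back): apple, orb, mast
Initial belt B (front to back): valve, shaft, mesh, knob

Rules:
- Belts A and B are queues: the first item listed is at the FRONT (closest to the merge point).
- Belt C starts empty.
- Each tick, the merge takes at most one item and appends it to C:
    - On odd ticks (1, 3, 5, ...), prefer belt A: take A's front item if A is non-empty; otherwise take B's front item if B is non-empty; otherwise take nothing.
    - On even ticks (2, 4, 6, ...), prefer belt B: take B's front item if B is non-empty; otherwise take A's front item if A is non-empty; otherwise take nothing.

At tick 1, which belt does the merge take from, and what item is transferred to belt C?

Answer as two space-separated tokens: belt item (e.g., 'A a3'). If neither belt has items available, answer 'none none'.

Answer: A apple

Derivation:
Tick 1: prefer A, take apple from A; A=[orb,mast] B=[valve,shaft,mesh,knob] C=[apple]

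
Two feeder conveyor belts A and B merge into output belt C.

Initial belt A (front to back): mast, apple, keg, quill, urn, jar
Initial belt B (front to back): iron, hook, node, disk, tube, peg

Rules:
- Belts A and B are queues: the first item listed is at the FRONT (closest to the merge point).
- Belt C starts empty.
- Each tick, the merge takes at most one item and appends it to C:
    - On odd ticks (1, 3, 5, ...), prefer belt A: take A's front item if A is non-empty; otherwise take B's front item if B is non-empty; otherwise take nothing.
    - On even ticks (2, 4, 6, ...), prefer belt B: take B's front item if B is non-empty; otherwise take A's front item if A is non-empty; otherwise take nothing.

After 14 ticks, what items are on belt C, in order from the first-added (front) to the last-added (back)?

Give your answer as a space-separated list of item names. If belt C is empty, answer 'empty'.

Tick 1: prefer A, take mast from A; A=[apple,keg,quill,urn,jar] B=[iron,hook,node,disk,tube,peg] C=[mast]
Tick 2: prefer B, take iron from B; A=[apple,keg,quill,urn,jar] B=[hook,node,disk,tube,peg] C=[mast,iron]
Tick 3: prefer A, take apple from A; A=[keg,quill,urn,jar] B=[hook,node,disk,tube,peg] C=[mast,iron,apple]
Tick 4: prefer B, take hook from B; A=[keg,quill,urn,jar] B=[node,disk,tube,peg] C=[mast,iron,apple,hook]
Tick 5: prefer A, take keg from A; A=[quill,urn,jar] B=[node,disk,tube,peg] C=[mast,iron,apple,hook,keg]
Tick 6: prefer B, take node from B; A=[quill,urn,jar] B=[disk,tube,peg] C=[mast,iron,apple,hook,keg,node]
Tick 7: prefer A, take quill from A; A=[urn,jar] B=[disk,tube,peg] C=[mast,iron,apple,hook,keg,node,quill]
Tick 8: prefer B, take disk from B; A=[urn,jar] B=[tube,peg] C=[mast,iron,apple,hook,keg,node,quill,disk]
Tick 9: prefer A, take urn from A; A=[jar] B=[tube,peg] C=[mast,iron,apple,hook,keg,node,quill,disk,urn]
Tick 10: prefer B, take tube from B; A=[jar] B=[peg] C=[mast,iron,apple,hook,keg,node,quill,disk,urn,tube]
Tick 11: prefer A, take jar from A; A=[-] B=[peg] C=[mast,iron,apple,hook,keg,node,quill,disk,urn,tube,jar]
Tick 12: prefer B, take peg from B; A=[-] B=[-] C=[mast,iron,apple,hook,keg,node,quill,disk,urn,tube,jar,peg]
Tick 13: prefer A, both empty, nothing taken; A=[-] B=[-] C=[mast,iron,apple,hook,keg,node,quill,disk,urn,tube,jar,peg]
Tick 14: prefer B, both empty, nothing taken; A=[-] B=[-] C=[mast,iron,apple,hook,keg,node,quill,disk,urn,tube,jar,peg]

Answer: mast iron apple hook keg node quill disk urn tube jar peg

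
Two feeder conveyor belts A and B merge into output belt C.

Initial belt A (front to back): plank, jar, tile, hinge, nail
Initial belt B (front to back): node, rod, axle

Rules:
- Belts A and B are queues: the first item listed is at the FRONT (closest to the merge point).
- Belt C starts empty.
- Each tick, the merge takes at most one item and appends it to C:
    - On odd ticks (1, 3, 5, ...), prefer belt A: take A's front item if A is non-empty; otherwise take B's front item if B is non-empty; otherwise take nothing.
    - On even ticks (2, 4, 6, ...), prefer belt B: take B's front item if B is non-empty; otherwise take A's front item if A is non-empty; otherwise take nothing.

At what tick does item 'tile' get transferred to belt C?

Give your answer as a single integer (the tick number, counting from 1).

Answer: 5

Derivation:
Tick 1: prefer A, take plank from A; A=[jar,tile,hinge,nail] B=[node,rod,axle] C=[plank]
Tick 2: prefer B, take node from B; A=[jar,tile,hinge,nail] B=[rod,axle] C=[plank,node]
Tick 3: prefer A, take jar from A; A=[tile,hinge,nail] B=[rod,axle] C=[plank,node,jar]
Tick 4: prefer B, take rod from B; A=[tile,hinge,nail] B=[axle] C=[plank,node,jar,rod]
Tick 5: prefer A, take tile from A; A=[hinge,nail] B=[axle] C=[plank,node,jar,rod,tile]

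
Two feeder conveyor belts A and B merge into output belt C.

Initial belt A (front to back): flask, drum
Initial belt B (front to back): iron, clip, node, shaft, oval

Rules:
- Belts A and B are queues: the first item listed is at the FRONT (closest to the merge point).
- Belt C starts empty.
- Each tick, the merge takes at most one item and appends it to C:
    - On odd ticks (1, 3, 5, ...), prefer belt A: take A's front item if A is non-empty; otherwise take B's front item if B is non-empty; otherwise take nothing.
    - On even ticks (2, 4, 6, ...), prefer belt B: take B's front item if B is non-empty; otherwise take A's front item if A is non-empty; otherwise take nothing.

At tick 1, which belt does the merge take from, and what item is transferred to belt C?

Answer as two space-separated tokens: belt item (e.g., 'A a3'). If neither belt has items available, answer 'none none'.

Tick 1: prefer A, take flask from A; A=[drum] B=[iron,clip,node,shaft,oval] C=[flask]

Answer: A flask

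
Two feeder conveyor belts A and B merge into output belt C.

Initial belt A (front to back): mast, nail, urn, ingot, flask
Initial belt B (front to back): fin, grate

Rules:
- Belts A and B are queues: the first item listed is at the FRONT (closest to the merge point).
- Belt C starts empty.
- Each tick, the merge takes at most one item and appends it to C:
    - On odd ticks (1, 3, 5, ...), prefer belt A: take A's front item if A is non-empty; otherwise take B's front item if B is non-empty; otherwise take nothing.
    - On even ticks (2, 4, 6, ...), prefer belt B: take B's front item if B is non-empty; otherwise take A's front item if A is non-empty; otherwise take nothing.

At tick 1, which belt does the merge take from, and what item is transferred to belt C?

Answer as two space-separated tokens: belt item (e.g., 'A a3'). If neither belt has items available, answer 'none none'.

Tick 1: prefer A, take mast from A; A=[nail,urn,ingot,flask] B=[fin,grate] C=[mast]

Answer: A mast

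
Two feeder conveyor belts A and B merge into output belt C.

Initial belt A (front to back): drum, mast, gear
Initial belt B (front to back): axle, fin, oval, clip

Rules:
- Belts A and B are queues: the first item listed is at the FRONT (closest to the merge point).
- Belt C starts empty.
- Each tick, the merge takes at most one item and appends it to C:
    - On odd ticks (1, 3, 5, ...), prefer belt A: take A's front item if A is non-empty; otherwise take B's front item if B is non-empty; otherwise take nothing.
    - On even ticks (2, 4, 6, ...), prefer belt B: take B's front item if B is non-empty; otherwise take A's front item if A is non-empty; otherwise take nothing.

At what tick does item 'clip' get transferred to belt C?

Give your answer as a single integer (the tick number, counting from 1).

Answer: 7

Derivation:
Tick 1: prefer A, take drum from A; A=[mast,gear] B=[axle,fin,oval,clip] C=[drum]
Tick 2: prefer B, take axle from B; A=[mast,gear] B=[fin,oval,clip] C=[drum,axle]
Tick 3: prefer A, take mast from A; A=[gear] B=[fin,oval,clip] C=[drum,axle,mast]
Tick 4: prefer B, take fin from B; A=[gear] B=[oval,clip] C=[drum,axle,mast,fin]
Tick 5: prefer A, take gear from A; A=[-] B=[oval,clip] C=[drum,axle,mast,fin,gear]
Tick 6: prefer B, take oval from B; A=[-] B=[clip] C=[drum,axle,mast,fin,gear,oval]
Tick 7: prefer A, take clip from B; A=[-] B=[-] C=[drum,axle,mast,fin,gear,oval,clip]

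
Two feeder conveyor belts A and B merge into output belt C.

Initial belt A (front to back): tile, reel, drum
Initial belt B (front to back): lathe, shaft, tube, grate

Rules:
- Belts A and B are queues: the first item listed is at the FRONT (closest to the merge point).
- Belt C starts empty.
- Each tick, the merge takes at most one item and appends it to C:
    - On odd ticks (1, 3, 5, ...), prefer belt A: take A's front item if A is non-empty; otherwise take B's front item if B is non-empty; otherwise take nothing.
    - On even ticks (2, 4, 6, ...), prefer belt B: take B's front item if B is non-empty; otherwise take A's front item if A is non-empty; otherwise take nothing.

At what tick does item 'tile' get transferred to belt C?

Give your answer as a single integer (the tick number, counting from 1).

Answer: 1

Derivation:
Tick 1: prefer A, take tile from A; A=[reel,drum] B=[lathe,shaft,tube,grate] C=[tile]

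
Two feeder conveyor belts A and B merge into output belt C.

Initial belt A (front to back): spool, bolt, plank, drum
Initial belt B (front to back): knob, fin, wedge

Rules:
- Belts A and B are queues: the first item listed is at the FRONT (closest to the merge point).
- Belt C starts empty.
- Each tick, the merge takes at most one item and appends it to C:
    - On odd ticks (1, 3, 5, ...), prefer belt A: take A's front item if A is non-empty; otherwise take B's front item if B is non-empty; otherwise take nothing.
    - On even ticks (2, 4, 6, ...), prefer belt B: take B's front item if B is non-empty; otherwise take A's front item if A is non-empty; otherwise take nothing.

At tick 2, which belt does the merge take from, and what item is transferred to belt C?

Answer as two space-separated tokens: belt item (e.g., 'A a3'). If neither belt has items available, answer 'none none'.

Tick 1: prefer A, take spool from A; A=[bolt,plank,drum] B=[knob,fin,wedge] C=[spool]
Tick 2: prefer B, take knob from B; A=[bolt,plank,drum] B=[fin,wedge] C=[spool,knob]

Answer: B knob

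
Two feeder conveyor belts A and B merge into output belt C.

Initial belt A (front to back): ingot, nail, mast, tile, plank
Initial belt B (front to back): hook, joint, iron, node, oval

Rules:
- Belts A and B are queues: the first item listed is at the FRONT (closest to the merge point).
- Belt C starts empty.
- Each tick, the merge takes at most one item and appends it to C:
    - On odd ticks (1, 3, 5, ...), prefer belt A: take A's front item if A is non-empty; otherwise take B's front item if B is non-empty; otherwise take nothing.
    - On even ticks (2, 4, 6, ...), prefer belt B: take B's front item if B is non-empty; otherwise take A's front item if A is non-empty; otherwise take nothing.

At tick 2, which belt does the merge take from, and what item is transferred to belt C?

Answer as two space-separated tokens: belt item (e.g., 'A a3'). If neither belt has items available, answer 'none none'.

Tick 1: prefer A, take ingot from A; A=[nail,mast,tile,plank] B=[hook,joint,iron,node,oval] C=[ingot]
Tick 2: prefer B, take hook from B; A=[nail,mast,tile,plank] B=[joint,iron,node,oval] C=[ingot,hook]

Answer: B hook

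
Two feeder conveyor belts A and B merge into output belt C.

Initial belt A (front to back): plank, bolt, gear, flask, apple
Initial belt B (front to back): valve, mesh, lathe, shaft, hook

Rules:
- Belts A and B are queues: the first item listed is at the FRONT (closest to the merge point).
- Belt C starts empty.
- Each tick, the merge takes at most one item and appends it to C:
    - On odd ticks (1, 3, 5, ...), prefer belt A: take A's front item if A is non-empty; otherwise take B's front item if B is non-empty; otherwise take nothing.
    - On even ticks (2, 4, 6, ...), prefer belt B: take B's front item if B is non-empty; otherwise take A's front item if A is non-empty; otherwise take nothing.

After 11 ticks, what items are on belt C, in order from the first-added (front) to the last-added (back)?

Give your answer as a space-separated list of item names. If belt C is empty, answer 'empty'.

Tick 1: prefer A, take plank from A; A=[bolt,gear,flask,apple] B=[valve,mesh,lathe,shaft,hook] C=[plank]
Tick 2: prefer B, take valve from B; A=[bolt,gear,flask,apple] B=[mesh,lathe,shaft,hook] C=[plank,valve]
Tick 3: prefer A, take bolt from A; A=[gear,flask,apple] B=[mesh,lathe,shaft,hook] C=[plank,valve,bolt]
Tick 4: prefer B, take mesh from B; A=[gear,flask,apple] B=[lathe,shaft,hook] C=[plank,valve,bolt,mesh]
Tick 5: prefer A, take gear from A; A=[flask,apple] B=[lathe,shaft,hook] C=[plank,valve,bolt,mesh,gear]
Tick 6: prefer B, take lathe from B; A=[flask,apple] B=[shaft,hook] C=[plank,valve,bolt,mesh,gear,lathe]
Tick 7: prefer A, take flask from A; A=[apple] B=[shaft,hook] C=[plank,valve,bolt,mesh,gear,lathe,flask]
Tick 8: prefer B, take shaft from B; A=[apple] B=[hook] C=[plank,valve,bolt,mesh,gear,lathe,flask,shaft]
Tick 9: prefer A, take apple from A; A=[-] B=[hook] C=[plank,valve,bolt,mesh,gear,lathe,flask,shaft,apple]
Tick 10: prefer B, take hook from B; A=[-] B=[-] C=[plank,valve,bolt,mesh,gear,lathe,flask,shaft,apple,hook]
Tick 11: prefer A, both empty, nothing taken; A=[-] B=[-] C=[plank,valve,bolt,mesh,gear,lathe,flask,shaft,apple,hook]

Answer: plank valve bolt mesh gear lathe flask shaft apple hook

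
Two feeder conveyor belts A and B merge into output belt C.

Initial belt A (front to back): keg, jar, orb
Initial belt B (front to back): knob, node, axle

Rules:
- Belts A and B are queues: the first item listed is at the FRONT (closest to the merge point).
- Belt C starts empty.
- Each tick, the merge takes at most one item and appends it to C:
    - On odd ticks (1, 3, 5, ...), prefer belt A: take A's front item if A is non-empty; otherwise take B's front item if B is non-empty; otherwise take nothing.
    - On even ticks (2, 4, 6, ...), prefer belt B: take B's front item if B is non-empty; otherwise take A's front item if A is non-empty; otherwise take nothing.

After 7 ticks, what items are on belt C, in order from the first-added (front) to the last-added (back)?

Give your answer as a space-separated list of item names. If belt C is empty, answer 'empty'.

Answer: keg knob jar node orb axle

Derivation:
Tick 1: prefer A, take keg from A; A=[jar,orb] B=[knob,node,axle] C=[keg]
Tick 2: prefer B, take knob from B; A=[jar,orb] B=[node,axle] C=[keg,knob]
Tick 3: prefer A, take jar from A; A=[orb] B=[node,axle] C=[keg,knob,jar]
Tick 4: prefer B, take node from B; A=[orb] B=[axle] C=[keg,knob,jar,node]
Tick 5: prefer A, take orb from A; A=[-] B=[axle] C=[keg,knob,jar,node,orb]
Tick 6: prefer B, take axle from B; A=[-] B=[-] C=[keg,knob,jar,node,orb,axle]
Tick 7: prefer A, both empty, nothing taken; A=[-] B=[-] C=[keg,knob,jar,node,orb,axle]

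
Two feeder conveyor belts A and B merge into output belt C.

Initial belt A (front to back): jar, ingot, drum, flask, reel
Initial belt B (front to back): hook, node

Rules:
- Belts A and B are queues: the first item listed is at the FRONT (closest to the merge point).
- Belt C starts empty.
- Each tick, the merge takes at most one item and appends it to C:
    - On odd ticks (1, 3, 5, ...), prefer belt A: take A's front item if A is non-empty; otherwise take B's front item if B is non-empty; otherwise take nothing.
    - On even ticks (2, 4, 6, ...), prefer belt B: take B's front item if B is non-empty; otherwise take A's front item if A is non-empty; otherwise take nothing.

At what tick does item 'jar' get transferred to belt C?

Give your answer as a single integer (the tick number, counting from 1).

Tick 1: prefer A, take jar from A; A=[ingot,drum,flask,reel] B=[hook,node] C=[jar]

Answer: 1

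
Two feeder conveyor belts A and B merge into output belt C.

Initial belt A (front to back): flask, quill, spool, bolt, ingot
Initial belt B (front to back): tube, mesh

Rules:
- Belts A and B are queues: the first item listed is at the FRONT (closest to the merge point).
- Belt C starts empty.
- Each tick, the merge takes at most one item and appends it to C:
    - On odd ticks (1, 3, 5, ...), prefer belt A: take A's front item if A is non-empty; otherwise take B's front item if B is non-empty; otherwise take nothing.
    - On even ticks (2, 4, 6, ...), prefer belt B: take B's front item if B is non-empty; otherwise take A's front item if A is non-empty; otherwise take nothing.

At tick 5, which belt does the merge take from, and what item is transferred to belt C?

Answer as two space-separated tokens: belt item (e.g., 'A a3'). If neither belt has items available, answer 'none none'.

Tick 1: prefer A, take flask from A; A=[quill,spool,bolt,ingot] B=[tube,mesh] C=[flask]
Tick 2: prefer B, take tube from B; A=[quill,spool,bolt,ingot] B=[mesh] C=[flask,tube]
Tick 3: prefer A, take quill from A; A=[spool,bolt,ingot] B=[mesh] C=[flask,tube,quill]
Tick 4: prefer B, take mesh from B; A=[spool,bolt,ingot] B=[-] C=[flask,tube,quill,mesh]
Tick 5: prefer A, take spool from A; A=[bolt,ingot] B=[-] C=[flask,tube,quill,mesh,spool]

Answer: A spool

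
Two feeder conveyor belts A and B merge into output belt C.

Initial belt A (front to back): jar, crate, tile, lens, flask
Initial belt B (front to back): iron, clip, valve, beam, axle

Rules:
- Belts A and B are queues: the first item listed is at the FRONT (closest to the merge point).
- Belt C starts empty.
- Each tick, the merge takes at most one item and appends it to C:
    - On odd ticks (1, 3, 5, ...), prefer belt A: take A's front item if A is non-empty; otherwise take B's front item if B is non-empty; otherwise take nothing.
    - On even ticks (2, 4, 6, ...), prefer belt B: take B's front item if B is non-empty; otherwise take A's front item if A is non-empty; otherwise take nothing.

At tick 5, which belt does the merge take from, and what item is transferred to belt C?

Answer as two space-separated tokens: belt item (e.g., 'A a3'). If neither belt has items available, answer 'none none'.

Tick 1: prefer A, take jar from A; A=[crate,tile,lens,flask] B=[iron,clip,valve,beam,axle] C=[jar]
Tick 2: prefer B, take iron from B; A=[crate,tile,lens,flask] B=[clip,valve,beam,axle] C=[jar,iron]
Tick 3: prefer A, take crate from A; A=[tile,lens,flask] B=[clip,valve,beam,axle] C=[jar,iron,crate]
Tick 4: prefer B, take clip from B; A=[tile,lens,flask] B=[valve,beam,axle] C=[jar,iron,crate,clip]
Tick 5: prefer A, take tile from A; A=[lens,flask] B=[valve,beam,axle] C=[jar,iron,crate,clip,tile]

Answer: A tile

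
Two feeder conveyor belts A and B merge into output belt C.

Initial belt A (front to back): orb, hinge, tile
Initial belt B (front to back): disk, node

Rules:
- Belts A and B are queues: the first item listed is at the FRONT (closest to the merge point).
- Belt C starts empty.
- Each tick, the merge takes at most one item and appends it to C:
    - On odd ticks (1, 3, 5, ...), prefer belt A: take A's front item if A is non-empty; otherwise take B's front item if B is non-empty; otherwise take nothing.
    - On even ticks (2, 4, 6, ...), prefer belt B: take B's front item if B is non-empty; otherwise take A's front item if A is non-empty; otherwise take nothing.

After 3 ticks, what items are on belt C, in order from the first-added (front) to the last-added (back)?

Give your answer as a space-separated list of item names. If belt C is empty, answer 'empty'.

Tick 1: prefer A, take orb from A; A=[hinge,tile] B=[disk,node] C=[orb]
Tick 2: prefer B, take disk from B; A=[hinge,tile] B=[node] C=[orb,disk]
Tick 3: prefer A, take hinge from A; A=[tile] B=[node] C=[orb,disk,hinge]

Answer: orb disk hinge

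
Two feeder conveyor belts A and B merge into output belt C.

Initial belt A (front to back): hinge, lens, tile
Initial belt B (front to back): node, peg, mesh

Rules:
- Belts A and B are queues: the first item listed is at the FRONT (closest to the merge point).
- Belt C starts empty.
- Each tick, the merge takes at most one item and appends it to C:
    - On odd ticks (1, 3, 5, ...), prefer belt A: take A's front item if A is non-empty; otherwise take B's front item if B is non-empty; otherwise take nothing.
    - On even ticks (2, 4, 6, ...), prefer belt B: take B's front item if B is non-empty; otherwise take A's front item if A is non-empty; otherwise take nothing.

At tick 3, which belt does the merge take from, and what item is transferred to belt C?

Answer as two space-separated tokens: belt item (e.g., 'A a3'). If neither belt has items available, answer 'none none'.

Answer: A lens

Derivation:
Tick 1: prefer A, take hinge from A; A=[lens,tile] B=[node,peg,mesh] C=[hinge]
Tick 2: prefer B, take node from B; A=[lens,tile] B=[peg,mesh] C=[hinge,node]
Tick 3: prefer A, take lens from A; A=[tile] B=[peg,mesh] C=[hinge,node,lens]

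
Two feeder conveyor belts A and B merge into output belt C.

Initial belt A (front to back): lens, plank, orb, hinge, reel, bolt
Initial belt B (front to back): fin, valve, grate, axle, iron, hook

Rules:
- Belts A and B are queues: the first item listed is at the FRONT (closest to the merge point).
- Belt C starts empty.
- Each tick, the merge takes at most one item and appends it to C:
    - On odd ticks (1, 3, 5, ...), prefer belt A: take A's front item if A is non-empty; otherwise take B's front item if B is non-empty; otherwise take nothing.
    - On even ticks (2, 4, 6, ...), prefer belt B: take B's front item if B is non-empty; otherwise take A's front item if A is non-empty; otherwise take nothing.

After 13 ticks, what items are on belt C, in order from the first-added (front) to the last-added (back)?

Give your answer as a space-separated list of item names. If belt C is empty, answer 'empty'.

Tick 1: prefer A, take lens from A; A=[plank,orb,hinge,reel,bolt] B=[fin,valve,grate,axle,iron,hook] C=[lens]
Tick 2: prefer B, take fin from B; A=[plank,orb,hinge,reel,bolt] B=[valve,grate,axle,iron,hook] C=[lens,fin]
Tick 3: prefer A, take plank from A; A=[orb,hinge,reel,bolt] B=[valve,grate,axle,iron,hook] C=[lens,fin,plank]
Tick 4: prefer B, take valve from B; A=[orb,hinge,reel,bolt] B=[grate,axle,iron,hook] C=[lens,fin,plank,valve]
Tick 5: prefer A, take orb from A; A=[hinge,reel,bolt] B=[grate,axle,iron,hook] C=[lens,fin,plank,valve,orb]
Tick 6: prefer B, take grate from B; A=[hinge,reel,bolt] B=[axle,iron,hook] C=[lens,fin,plank,valve,orb,grate]
Tick 7: prefer A, take hinge from A; A=[reel,bolt] B=[axle,iron,hook] C=[lens,fin,plank,valve,orb,grate,hinge]
Tick 8: prefer B, take axle from B; A=[reel,bolt] B=[iron,hook] C=[lens,fin,plank,valve,orb,grate,hinge,axle]
Tick 9: prefer A, take reel from A; A=[bolt] B=[iron,hook] C=[lens,fin,plank,valve,orb,grate,hinge,axle,reel]
Tick 10: prefer B, take iron from B; A=[bolt] B=[hook] C=[lens,fin,plank,valve,orb,grate,hinge,axle,reel,iron]
Tick 11: prefer A, take bolt from A; A=[-] B=[hook] C=[lens,fin,plank,valve,orb,grate,hinge,axle,reel,iron,bolt]
Tick 12: prefer B, take hook from B; A=[-] B=[-] C=[lens,fin,plank,valve,orb,grate,hinge,axle,reel,iron,bolt,hook]
Tick 13: prefer A, both empty, nothing taken; A=[-] B=[-] C=[lens,fin,plank,valve,orb,grate,hinge,axle,reel,iron,bolt,hook]

Answer: lens fin plank valve orb grate hinge axle reel iron bolt hook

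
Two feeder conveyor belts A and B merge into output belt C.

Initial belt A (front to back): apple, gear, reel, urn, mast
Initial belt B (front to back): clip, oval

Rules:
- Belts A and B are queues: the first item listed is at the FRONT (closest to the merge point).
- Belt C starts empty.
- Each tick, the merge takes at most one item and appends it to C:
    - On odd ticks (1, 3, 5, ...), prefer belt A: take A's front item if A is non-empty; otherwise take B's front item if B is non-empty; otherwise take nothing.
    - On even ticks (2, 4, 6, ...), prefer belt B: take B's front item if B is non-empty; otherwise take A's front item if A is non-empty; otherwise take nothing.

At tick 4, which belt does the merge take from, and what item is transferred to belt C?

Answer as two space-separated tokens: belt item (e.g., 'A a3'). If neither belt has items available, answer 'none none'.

Answer: B oval

Derivation:
Tick 1: prefer A, take apple from A; A=[gear,reel,urn,mast] B=[clip,oval] C=[apple]
Tick 2: prefer B, take clip from B; A=[gear,reel,urn,mast] B=[oval] C=[apple,clip]
Tick 3: prefer A, take gear from A; A=[reel,urn,mast] B=[oval] C=[apple,clip,gear]
Tick 4: prefer B, take oval from B; A=[reel,urn,mast] B=[-] C=[apple,clip,gear,oval]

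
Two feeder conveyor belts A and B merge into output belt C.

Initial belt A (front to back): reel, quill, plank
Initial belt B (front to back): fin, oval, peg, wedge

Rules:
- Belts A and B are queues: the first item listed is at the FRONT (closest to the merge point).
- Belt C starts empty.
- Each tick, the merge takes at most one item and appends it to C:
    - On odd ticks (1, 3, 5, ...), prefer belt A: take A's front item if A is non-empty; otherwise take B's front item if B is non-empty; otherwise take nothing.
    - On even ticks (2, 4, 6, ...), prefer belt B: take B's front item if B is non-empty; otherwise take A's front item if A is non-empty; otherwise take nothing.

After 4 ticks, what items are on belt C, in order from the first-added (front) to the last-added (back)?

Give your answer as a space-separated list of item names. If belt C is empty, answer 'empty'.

Answer: reel fin quill oval

Derivation:
Tick 1: prefer A, take reel from A; A=[quill,plank] B=[fin,oval,peg,wedge] C=[reel]
Tick 2: prefer B, take fin from B; A=[quill,plank] B=[oval,peg,wedge] C=[reel,fin]
Tick 3: prefer A, take quill from A; A=[plank] B=[oval,peg,wedge] C=[reel,fin,quill]
Tick 4: prefer B, take oval from B; A=[plank] B=[peg,wedge] C=[reel,fin,quill,oval]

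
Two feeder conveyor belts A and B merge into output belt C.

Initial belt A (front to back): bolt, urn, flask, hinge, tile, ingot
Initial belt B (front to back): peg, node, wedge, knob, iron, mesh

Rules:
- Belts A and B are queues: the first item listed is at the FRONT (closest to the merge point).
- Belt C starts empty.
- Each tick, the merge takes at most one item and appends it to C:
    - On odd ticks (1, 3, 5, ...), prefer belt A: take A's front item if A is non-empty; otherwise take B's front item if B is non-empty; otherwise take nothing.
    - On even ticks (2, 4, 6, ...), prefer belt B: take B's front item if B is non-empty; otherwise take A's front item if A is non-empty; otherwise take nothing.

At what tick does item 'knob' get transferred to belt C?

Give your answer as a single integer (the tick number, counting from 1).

Tick 1: prefer A, take bolt from A; A=[urn,flask,hinge,tile,ingot] B=[peg,node,wedge,knob,iron,mesh] C=[bolt]
Tick 2: prefer B, take peg from B; A=[urn,flask,hinge,tile,ingot] B=[node,wedge,knob,iron,mesh] C=[bolt,peg]
Tick 3: prefer A, take urn from A; A=[flask,hinge,tile,ingot] B=[node,wedge,knob,iron,mesh] C=[bolt,peg,urn]
Tick 4: prefer B, take node from B; A=[flask,hinge,tile,ingot] B=[wedge,knob,iron,mesh] C=[bolt,peg,urn,node]
Tick 5: prefer A, take flask from A; A=[hinge,tile,ingot] B=[wedge,knob,iron,mesh] C=[bolt,peg,urn,node,flask]
Tick 6: prefer B, take wedge from B; A=[hinge,tile,ingot] B=[knob,iron,mesh] C=[bolt,peg,urn,node,flask,wedge]
Tick 7: prefer A, take hinge from A; A=[tile,ingot] B=[knob,iron,mesh] C=[bolt,peg,urn,node,flask,wedge,hinge]
Tick 8: prefer B, take knob from B; A=[tile,ingot] B=[iron,mesh] C=[bolt,peg,urn,node,flask,wedge,hinge,knob]

Answer: 8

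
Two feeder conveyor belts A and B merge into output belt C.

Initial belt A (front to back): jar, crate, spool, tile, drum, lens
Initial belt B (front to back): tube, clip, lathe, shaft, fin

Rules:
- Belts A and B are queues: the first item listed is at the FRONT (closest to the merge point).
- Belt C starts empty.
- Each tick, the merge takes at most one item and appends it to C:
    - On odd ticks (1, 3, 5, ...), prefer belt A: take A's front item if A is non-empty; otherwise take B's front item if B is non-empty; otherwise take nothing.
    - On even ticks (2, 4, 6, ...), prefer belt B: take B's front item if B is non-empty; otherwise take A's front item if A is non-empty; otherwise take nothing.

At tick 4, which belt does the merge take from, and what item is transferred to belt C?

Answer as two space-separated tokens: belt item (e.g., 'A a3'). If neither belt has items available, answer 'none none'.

Answer: B clip

Derivation:
Tick 1: prefer A, take jar from A; A=[crate,spool,tile,drum,lens] B=[tube,clip,lathe,shaft,fin] C=[jar]
Tick 2: prefer B, take tube from B; A=[crate,spool,tile,drum,lens] B=[clip,lathe,shaft,fin] C=[jar,tube]
Tick 3: prefer A, take crate from A; A=[spool,tile,drum,lens] B=[clip,lathe,shaft,fin] C=[jar,tube,crate]
Tick 4: prefer B, take clip from B; A=[spool,tile,drum,lens] B=[lathe,shaft,fin] C=[jar,tube,crate,clip]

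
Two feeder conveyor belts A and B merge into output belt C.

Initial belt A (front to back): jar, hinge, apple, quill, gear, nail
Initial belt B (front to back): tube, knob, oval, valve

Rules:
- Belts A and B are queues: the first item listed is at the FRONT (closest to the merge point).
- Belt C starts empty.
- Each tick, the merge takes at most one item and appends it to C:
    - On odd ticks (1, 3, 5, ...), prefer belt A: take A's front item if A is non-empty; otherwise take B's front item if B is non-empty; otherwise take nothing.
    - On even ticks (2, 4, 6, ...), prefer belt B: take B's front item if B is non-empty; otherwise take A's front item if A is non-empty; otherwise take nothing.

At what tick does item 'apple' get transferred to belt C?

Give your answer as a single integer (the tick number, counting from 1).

Tick 1: prefer A, take jar from A; A=[hinge,apple,quill,gear,nail] B=[tube,knob,oval,valve] C=[jar]
Tick 2: prefer B, take tube from B; A=[hinge,apple,quill,gear,nail] B=[knob,oval,valve] C=[jar,tube]
Tick 3: prefer A, take hinge from A; A=[apple,quill,gear,nail] B=[knob,oval,valve] C=[jar,tube,hinge]
Tick 4: prefer B, take knob from B; A=[apple,quill,gear,nail] B=[oval,valve] C=[jar,tube,hinge,knob]
Tick 5: prefer A, take apple from A; A=[quill,gear,nail] B=[oval,valve] C=[jar,tube,hinge,knob,apple]

Answer: 5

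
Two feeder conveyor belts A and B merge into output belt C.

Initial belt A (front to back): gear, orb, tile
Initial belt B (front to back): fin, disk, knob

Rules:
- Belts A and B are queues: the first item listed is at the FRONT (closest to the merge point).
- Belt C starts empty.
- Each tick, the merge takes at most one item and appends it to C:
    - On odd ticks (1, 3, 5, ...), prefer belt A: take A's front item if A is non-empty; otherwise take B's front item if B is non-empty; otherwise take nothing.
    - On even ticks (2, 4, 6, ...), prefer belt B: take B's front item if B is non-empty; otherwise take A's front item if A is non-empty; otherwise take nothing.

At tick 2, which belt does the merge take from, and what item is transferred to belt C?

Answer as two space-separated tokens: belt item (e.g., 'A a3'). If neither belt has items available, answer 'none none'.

Answer: B fin

Derivation:
Tick 1: prefer A, take gear from A; A=[orb,tile] B=[fin,disk,knob] C=[gear]
Tick 2: prefer B, take fin from B; A=[orb,tile] B=[disk,knob] C=[gear,fin]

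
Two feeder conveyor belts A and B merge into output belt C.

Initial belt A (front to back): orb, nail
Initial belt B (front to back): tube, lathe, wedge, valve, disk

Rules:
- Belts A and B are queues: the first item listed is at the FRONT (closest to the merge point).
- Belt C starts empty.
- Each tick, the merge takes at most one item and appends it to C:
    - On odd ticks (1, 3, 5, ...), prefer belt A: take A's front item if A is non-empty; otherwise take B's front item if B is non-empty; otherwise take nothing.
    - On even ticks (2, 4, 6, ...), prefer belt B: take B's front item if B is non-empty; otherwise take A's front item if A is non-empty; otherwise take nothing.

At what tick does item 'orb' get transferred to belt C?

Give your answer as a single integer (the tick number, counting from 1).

Answer: 1

Derivation:
Tick 1: prefer A, take orb from A; A=[nail] B=[tube,lathe,wedge,valve,disk] C=[orb]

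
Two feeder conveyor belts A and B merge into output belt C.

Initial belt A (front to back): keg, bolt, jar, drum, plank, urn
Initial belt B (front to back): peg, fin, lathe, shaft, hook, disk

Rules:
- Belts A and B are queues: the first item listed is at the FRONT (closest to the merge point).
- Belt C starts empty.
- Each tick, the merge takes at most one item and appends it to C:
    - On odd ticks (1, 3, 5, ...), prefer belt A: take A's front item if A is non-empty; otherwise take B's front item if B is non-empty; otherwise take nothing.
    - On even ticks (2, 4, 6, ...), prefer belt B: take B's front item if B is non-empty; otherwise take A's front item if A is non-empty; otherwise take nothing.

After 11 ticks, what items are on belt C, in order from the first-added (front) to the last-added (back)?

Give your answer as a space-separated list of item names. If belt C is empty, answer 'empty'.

Answer: keg peg bolt fin jar lathe drum shaft plank hook urn

Derivation:
Tick 1: prefer A, take keg from A; A=[bolt,jar,drum,plank,urn] B=[peg,fin,lathe,shaft,hook,disk] C=[keg]
Tick 2: prefer B, take peg from B; A=[bolt,jar,drum,plank,urn] B=[fin,lathe,shaft,hook,disk] C=[keg,peg]
Tick 3: prefer A, take bolt from A; A=[jar,drum,plank,urn] B=[fin,lathe,shaft,hook,disk] C=[keg,peg,bolt]
Tick 4: prefer B, take fin from B; A=[jar,drum,plank,urn] B=[lathe,shaft,hook,disk] C=[keg,peg,bolt,fin]
Tick 5: prefer A, take jar from A; A=[drum,plank,urn] B=[lathe,shaft,hook,disk] C=[keg,peg,bolt,fin,jar]
Tick 6: prefer B, take lathe from B; A=[drum,plank,urn] B=[shaft,hook,disk] C=[keg,peg,bolt,fin,jar,lathe]
Tick 7: prefer A, take drum from A; A=[plank,urn] B=[shaft,hook,disk] C=[keg,peg,bolt,fin,jar,lathe,drum]
Tick 8: prefer B, take shaft from B; A=[plank,urn] B=[hook,disk] C=[keg,peg,bolt,fin,jar,lathe,drum,shaft]
Tick 9: prefer A, take plank from A; A=[urn] B=[hook,disk] C=[keg,peg,bolt,fin,jar,lathe,drum,shaft,plank]
Tick 10: prefer B, take hook from B; A=[urn] B=[disk] C=[keg,peg,bolt,fin,jar,lathe,drum,shaft,plank,hook]
Tick 11: prefer A, take urn from A; A=[-] B=[disk] C=[keg,peg,bolt,fin,jar,lathe,drum,shaft,plank,hook,urn]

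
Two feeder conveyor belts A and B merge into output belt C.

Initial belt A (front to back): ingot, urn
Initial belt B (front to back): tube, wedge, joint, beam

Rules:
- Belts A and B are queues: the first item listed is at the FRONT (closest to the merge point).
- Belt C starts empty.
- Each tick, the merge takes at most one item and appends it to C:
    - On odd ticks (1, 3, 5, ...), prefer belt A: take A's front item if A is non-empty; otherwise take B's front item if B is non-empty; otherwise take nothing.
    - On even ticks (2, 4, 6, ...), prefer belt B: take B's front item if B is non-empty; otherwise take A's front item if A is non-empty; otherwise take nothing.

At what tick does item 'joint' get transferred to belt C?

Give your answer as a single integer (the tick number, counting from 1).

Answer: 5

Derivation:
Tick 1: prefer A, take ingot from A; A=[urn] B=[tube,wedge,joint,beam] C=[ingot]
Tick 2: prefer B, take tube from B; A=[urn] B=[wedge,joint,beam] C=[ingot,tube]
Tick 3: prefer A, take urn from A; A=[-] B=[wedge,joint,beam] C=[ingot,tube,urn]
Tick 4: prefer B, take wedge from B; A=[-] B=[joint,beam] C=[ingot,tube,urn,wedge]
Tick 5: prefer A, take joint from B; A=[-] B=[beam] C=[ingot,tube,urn,wedge,joint]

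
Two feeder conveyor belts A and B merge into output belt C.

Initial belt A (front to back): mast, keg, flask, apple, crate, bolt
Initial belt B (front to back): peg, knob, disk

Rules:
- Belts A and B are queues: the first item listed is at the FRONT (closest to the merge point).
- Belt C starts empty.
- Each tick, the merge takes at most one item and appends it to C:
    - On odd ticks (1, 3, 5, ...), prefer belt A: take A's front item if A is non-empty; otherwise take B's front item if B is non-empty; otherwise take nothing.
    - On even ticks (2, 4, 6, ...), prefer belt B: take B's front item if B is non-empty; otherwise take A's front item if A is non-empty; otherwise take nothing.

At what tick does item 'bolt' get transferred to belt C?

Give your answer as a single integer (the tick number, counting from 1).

Answer: 9

Derivation:
Tick 1: prefer A, take mast from A; A=[keg,flask,apple,crate,bolt] B=[peg,knob,disk] C=[mast]
Tick 2: prefer B, take peg from B; A=[keg,flask,apple,crate,bolt] B=[knob,disk] C=[mast,peg]
Tick 3: prefer A, take keg from A; A=[flask,apple,crate,bolt] B=[knob,disk] C=[mast,peg,keg]
Tick 4: prefer B, take knob from B; A=[flask,apple,crate,bolt] B=[disk] C=[mast,peg,keg,knob]
Tick 5: prefer A, take flask from A; A=[apple,crate,bolt] B=[disk] C=[mast,peg,keg,knob,flask]
Tick 6: prefer B, take disk from B; A=[apple,crate,bolt] B=[-] C=[mast,peg,keg,knob,flask,disk]
Tick 7: prefer A, take apple from A; A=[crate,bolt] B=[-] C=[mast,peg,keg,knob,flask,disk,apple]
Tick 8: prefer B, take crate from A; A=[bolt] B=[-] C=[mast,peg,keg,knob,flask,disk,apple,crate]
Tick 9: prefer A, take bolt from A; A=[-] B=[-] C=[mast,peg,keg,knob,flask,disk,apple,crate,bolt]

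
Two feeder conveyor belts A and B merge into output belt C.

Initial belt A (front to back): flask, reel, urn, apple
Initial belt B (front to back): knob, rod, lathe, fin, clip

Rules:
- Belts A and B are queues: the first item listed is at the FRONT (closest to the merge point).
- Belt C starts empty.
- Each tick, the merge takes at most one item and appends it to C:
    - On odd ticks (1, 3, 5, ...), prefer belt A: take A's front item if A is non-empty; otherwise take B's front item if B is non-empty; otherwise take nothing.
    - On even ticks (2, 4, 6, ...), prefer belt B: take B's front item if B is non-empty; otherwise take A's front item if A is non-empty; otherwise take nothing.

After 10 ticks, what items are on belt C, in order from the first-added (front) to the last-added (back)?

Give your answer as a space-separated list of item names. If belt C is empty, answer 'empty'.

Answer: flask knob reel rod urn lathe apple fin clip

Derivation:
Tick 1: prefer A, take flask from A; A=[reel,urn,apple] B=[knob,rod,lathe,fin,clip] C=[flask]
Tick 2: prefer B, take knob from B; A=[reel,urn,apple] B=[rod,lathe,fin,clip] C=[flask,knob]
Tick 3: prefer A, take reel from A; A=[urn,apple] B=[rod,lathe,fin,clip] C=[flask,knob,reel]
Tick 4: prefer B, take rod from B; A=[urn,apple] B=[lathe,fin,clip] C=[flask,knob,reel,rod]
Tick 5: prefer A, take urn from A; A=[apple] B=[lathe,fin,clip] C=[flask,knob,reel,rod,urn]
Tick 6: prefer B, take lathe from B; A=[apple] B=[fin,clip] C=[flask,knob,reel,rod,urn,lathe]
Tick 7: prefer A, take apple from A; A=[-] B=[fin,clip] C=[flask,knob,reel,rod,urn,lathe,apple]
Tick 8: prefer B, take fin from B; A=[-] B=[clip] C=[flask,knob,reel,rod,urn,lathe,apple,fin]
Tick 9: prefer A, take clip from B; A=[-] B=[-] C=[flask,knob,reel,rod,urn,lathe,apple,fin,clip]
Tick 10: prefer B, both empty, nothing taken; A=[-] B=[-] C=[flask,knob,reel,rod,urn,lathe,apple,fin,clip]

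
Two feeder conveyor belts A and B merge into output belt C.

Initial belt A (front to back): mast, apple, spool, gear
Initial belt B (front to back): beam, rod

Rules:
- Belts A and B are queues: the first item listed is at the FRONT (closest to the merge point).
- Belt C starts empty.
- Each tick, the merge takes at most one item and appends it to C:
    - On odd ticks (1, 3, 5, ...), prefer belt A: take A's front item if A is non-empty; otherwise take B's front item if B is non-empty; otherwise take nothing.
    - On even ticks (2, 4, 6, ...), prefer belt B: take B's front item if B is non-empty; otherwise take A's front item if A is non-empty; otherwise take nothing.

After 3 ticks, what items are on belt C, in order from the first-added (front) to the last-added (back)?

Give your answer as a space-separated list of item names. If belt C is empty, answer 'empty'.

Tick 1: prefer A, take mast from A; A=[apple,spool,gear] B=[beam,rod] C=[mast]
Tick 2: prefer B, take beam from B; A=[apple,spool,gear] B=[rod] C=[mast,beam]
Tick 3: prefer A, take apple from A; A=[spool,gear] B=[rod] C=[mast,beam,apple]

Answer: mast beam apple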